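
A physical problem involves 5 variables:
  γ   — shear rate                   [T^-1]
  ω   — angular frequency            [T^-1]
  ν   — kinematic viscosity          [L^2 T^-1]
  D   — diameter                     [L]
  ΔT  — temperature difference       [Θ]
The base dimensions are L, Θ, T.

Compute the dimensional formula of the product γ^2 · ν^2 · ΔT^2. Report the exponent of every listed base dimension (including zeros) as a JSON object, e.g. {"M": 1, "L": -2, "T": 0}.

Exponent matrix [L,Θ,T] × [γ,ω,ν,D,ΔT]:
  L: [ 0  0  2  1  0]
  Θ: [ 0  0  0  0  1]
  T: [-1 -1 -1  0  0]
  [L]: (2)·0+(2)·2+(2)·0 = 4
  [Θ]: (2)·0+(2)·0+(2)·1 = 2
  [T]: (2)·-1+(2)·-1+(2)·0 = -4
⇒ L^4 Θ^2 T^-4

{"L": 4, "Θ": 2, "T": -4}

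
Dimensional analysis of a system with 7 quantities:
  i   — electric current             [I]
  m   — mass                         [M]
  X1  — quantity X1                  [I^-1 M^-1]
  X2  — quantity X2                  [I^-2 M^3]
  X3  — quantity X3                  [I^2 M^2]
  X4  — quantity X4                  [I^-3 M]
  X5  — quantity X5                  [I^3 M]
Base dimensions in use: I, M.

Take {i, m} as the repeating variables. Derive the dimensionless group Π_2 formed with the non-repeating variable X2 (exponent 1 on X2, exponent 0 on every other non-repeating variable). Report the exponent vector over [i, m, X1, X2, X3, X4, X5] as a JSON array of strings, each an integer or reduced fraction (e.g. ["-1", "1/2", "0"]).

["2", "-3", "0", "1", "0", "0", "0"]

Dimensional matrix (I×M by i×m×X1×X2×X3×X4×X5):
  I: [ 1  0 -1 -2  2 -3  3]
  M: [ 0  1 -1  3  2  1  1]
RREF → pivots at {i,m} ⇒ r = 2
Pivot set = {i,m}, free = {X1,X2,X3,X4,X5}
RREF:
  r0: [   1    0   -1   -2    2   -3    3]
  r1: [   0    1   -1    3    2    1    1]
Fix exponent of X2 at 1, X1 at 0, X3 at 0, X4 at 0, X5 at 0; solve each RREF row for its pivot's exponent:
  r0: exp(i) + (-2)·1 = 0 ⇒ exp(i) = 2
  r1: exp(m) + (3)·1 = 0 ⇒ exp(m) = -3
Π_2 = i^2 · m^-3 · X2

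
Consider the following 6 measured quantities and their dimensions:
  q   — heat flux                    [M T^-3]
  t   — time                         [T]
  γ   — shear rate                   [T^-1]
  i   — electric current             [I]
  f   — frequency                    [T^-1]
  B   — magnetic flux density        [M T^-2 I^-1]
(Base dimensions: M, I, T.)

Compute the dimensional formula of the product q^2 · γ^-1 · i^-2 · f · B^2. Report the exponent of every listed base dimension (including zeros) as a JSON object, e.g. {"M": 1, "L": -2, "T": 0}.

Exponent matrix [M,I,T] × [q,t,γ,i,f,B]:
  M: [ 1  0  0  0  0  1]
  I: [ 0  0  0  1  0 -1]
  T: [-3  1 -1  0 -1 -2]
  [M]: (2)·1+(-1)·0+(-2)·0+(1)·0+(2)·1 = 4
  [I]: (2)·0+(-1)·0+(-2)·1+(1)·0+(2)·-1 = -4
  [T]: (2)·-3+(-1)·-1+(-2)·0+(1)·-1+(2)·-2 = -10
⇒ M^4 I^-4 T^-10

{"M": 4, "I": -4, "T": -10}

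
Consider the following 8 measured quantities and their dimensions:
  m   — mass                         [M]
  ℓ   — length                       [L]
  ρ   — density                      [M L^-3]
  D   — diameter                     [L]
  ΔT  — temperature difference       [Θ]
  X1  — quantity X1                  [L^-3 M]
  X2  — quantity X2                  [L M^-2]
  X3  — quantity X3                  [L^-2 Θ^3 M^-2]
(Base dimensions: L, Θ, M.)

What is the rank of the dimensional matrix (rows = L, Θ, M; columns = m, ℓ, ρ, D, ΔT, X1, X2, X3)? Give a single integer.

3

Exponent matrix [L,Θ,M] × [m,ℓ,ρ,D,ΔT,X1,X2,X3]:
  L: [ 0  1 -3  1  0 -3  1 -2]
  Θ: [ 0  0  0  0  1  0  0  3]
  M: [ 1  0  1  0  0  1 -2 -2]
Row reduction gives pivot columns m,ℓ,ΔT; rank = 3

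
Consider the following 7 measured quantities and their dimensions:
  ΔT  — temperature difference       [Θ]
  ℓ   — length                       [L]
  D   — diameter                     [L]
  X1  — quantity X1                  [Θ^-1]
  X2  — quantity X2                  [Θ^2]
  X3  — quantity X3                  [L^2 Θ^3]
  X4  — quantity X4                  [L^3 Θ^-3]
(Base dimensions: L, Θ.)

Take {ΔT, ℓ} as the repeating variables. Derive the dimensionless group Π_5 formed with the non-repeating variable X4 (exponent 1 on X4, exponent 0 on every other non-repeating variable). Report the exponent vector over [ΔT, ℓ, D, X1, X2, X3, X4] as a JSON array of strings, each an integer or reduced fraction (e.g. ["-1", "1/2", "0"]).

Exponent matrix [L,Θ] × [ΔT,ℓ,D,X1,X2,X3,X4]:
  L: [ 0  1  1  0  0  2  3]
  Θ: [ 1  0  0 -1  2  3 -3]
Row reduction gives pivot columns ΔT,ℓ; rank = 2
Pivot set = {ΔT,ℓ}, free = {D,X1,X2,X3,X4}
RREF:
  r0: [   1    0    0   -1    2    3   -3]
  r1: [   0    1    1    0    0    2    3]
Fix exponent of X4 at 1, D at 0, X1 at 0, X2 at 0, X3 at 0; solve each RREF row for its pivot's exponent:
  r0: exp(ΔT) + (-3)·1 = 0 ⇒ exp(ΔT) = 3
  r1: exp(ℓ) + (3)·1 = 0 ⇒ exp(ℓ) = -3
Π_5 = ΔT^3 · ℓ^-3 · X4

["3", "-3", "0", "0", "0", "0", "1"]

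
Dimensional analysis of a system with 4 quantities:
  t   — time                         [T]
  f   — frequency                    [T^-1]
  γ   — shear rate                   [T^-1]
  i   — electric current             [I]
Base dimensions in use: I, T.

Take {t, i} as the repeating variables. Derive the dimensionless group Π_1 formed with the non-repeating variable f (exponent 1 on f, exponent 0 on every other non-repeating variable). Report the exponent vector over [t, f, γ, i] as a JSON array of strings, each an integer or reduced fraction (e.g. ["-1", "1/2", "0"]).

["1", "1", "0", "0"]

Exponent matrix [I,T] × [t,f,γ,i]:
  I: [ 0  0  0  1]
  T: [ 1 -1 -1  0]
Row reduction gives pivot columns t,i; rank = 2
Repeat: t,i; free: f,γ
RREF:
  r0: [   1   -1   -1    0]
  r1: [   0    0    0    1]
Fix exponent of f at 1, γ at 0; solve each RREF row for its pivot's exponent:
  r0: exp(t) + (-1)·1 = 0 ⇒ exp(t) = 1
  r1: exp(i) + (0)·1 = 0 ⇒ exp(i) = 0
Π_1 = t · f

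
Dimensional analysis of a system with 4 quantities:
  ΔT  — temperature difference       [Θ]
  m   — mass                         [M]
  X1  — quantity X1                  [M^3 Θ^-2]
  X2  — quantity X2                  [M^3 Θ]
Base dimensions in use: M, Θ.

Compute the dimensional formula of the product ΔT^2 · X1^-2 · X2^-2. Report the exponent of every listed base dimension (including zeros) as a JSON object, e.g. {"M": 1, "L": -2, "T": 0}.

Write exponents as rows M,Θ / cols ΔT,m,X1,X2:
  M: [ 0  1  3  3]
  Θ: [ 1  0 -2  1]
  [M]: (2)·0+(-2)·3+(-2)·3 = -12
  [Θ]: (2)·1+(-2)·-2+(-2)·1 = 4
⇒ M^-12 Θ^4

{"M": -12, "Θ": 4}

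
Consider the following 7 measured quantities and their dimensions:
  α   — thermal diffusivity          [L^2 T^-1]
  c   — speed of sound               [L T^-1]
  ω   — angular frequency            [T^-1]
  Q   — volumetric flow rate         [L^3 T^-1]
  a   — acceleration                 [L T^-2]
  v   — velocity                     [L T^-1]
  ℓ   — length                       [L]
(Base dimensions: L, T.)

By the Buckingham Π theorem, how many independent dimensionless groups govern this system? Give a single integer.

Exponent matrix [L,T] × [α,c,ω,Q,a,v,ℓ]:
  L: [ 2  1  0  3  1  1  1]
  T: [-1 -1 -1 -1 -2 -1  0]
Row reduction gives pivot columns α,c; rank = 2
Π count = n − r = 7 − 2 = 5

5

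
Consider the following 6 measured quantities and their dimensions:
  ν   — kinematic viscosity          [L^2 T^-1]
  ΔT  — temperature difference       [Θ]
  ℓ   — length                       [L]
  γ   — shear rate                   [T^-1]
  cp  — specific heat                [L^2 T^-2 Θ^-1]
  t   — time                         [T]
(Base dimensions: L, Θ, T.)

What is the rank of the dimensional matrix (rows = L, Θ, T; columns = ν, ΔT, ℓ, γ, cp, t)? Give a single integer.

3

Write exponents as rows L,Θ,T / cols ν,ΔT,ℓ,γ,cp,t:
  L: [ 2  0  1  0  2  0]
  Θ: [ 0  1  0  0 -1  0]
  T: [-1  0  0 -1 -2  1]
Row reduction gives pivot columns ν,ΔT,ℓ; rank = 3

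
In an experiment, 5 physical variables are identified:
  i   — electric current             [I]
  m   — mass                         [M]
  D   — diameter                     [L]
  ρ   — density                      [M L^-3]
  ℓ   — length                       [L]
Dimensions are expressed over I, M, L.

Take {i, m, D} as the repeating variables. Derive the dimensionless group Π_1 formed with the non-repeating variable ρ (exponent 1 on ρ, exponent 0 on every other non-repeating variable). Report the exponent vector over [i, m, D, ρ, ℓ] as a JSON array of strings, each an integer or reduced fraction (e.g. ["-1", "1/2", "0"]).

["0", "-1", "3", "1", "0"]

Exponent matrix [I,M,L] × [i,m,D,ρ,ℓ]:
  I: [ 1  0  0  0  0]
  M: [ 0  1  0  1  0]
  L: [ 0  0  1 -3  1]
RREF → pivots at {i,m,D} ⇒ r = 3
Pivot set = {i,m,D}, free = {ρ,ℓ}
RREF:
  r0: [   1    0    0    0    0]
  r1: [   0    1    0    1    0]
  r2: [   0    0    1   -3    1]
Fix exponent of ρ at 1, ℓ at 0; solve each RREF row for its pivot's exponent:
  r0: exp(i) + (0)·1 = 0 ⇒ exp(i) = 0
  r1: exp(m) + (1)·1 = 0 ⇒ exp(m) = -1
  r2: exp(D) + (-3)·1 = 0 ⇒ exp(D) = 3
Π_1 = m^-1 · D^3 · ρ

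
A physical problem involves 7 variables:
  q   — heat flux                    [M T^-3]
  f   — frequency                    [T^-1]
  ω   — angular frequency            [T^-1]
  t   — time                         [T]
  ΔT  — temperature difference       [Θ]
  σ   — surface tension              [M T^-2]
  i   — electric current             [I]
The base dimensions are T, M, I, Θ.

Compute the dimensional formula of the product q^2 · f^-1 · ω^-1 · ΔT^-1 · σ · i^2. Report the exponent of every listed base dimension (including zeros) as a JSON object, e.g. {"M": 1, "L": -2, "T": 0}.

Write exponents as rows T,M,I,Θ / cols q,f,ω,t,ΔT,σ,i:
  T: [-3 -1 -1  1  0 -2  0]
  M: [ 1  0  0  0  0  1  0]
  I: [ 0  0  0  0  0  0  1]
  Θ: [ 0  0  0  0  1  0  0]
  [T]: (2)·-3+(-1)·-1+(-1)·-1+(-1)·0+(1)·-2+(2)·0 = -6
  [M]: (2)·1+(-1)·0+(-1)·0+(-1)·0+(1)·1+(2)·0 = 3
  [I]: (2)·0+(-1)·0+(-1)·0+(-1)·0+(1)·0+(2)·1 = 2
  [Θ]: (2)·0+(-1)·0+(-1)·0+(-1)·1+(1)·0+(2)·0 = -1
⇒ T^-6 M^3 I^2 Θ^-1

{"T": -6, "M": 3, "I": 2, "Θ": -1}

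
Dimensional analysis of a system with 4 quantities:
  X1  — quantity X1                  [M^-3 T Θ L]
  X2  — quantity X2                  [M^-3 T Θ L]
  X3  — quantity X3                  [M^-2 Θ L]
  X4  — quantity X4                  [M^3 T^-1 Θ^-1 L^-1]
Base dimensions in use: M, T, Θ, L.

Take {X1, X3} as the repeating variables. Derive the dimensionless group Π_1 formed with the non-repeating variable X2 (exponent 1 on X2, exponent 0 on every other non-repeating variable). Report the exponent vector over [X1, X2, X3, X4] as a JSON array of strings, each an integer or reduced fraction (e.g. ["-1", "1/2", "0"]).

["-1", "1", "0", "0"]

Write exponents as rows M,T,Θ,L / cols X1,X2,X3,X4:
  M: [-3 -3 -2  3]
  T: [ 1  1  0 -1]
  Θ: [ 1  1  1 -1]
  L: [ 1  1  1 -1]
Row reduction gives pivot columns X1,X3; rank = 2
Pivot set = {X1,X3}, free = {X2,X4}
RREF:
  r0: [   1    1    0   -1]
  r1: [   0    0    1    0]
  r2: [   0    0    0    0]
  r3: [   0    0    0    0]
Fix exponent of X2 at 1, X4 at 0; solve each RREF row for its pivot's exponent:
  r0: exp(X1) + (1)·1 = 0 ⇒ exp(X1) = -1
  r1: exp(X3) + (0)·1 = 0 ⇒ exp(X3) = 0
Π_1 = X1^-1 · X2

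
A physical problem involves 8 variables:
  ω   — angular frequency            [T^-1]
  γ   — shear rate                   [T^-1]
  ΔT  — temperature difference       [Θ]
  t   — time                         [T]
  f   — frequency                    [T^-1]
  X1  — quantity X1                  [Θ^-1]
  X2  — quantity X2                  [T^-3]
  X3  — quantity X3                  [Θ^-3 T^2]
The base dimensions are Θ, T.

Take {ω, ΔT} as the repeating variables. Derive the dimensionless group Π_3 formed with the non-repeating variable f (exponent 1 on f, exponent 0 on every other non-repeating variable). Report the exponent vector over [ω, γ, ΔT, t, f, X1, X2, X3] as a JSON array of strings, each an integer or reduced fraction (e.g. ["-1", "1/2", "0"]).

Write exponents as rows Θ,T / cols ω,γ,ΔT,t,f,X1,X2,X3:
  Θ: [ 0  0  1  0  0 -1  0 -3]
  T: [-1 -1  0  1 -1  0 -3  2]
Echelon form has 2 nonzero rows (pivots: ω,ΔT)
Repeat: ω,ΔT; free: γ,t,f,X1,X2,X3
RREF:
  r0: [   1    1    0   -1    1    0    3   -2]
  r1: [   0    0    1    0    0   -1    0   -3]
Fix exponent of f at 1, γ at 0, t at 0, X1 at 0, X2 at 0, X3 at 0; solve each RREF row for its pivot's exponent:
  r0: exp(ω) + (1)·1 = 0 ⇒ exp(ω) = -1
  r1: exp(ΔT) + (0)·1 = 0 ⇒ exp(ΔT) = 0
Π_3 = ω^-1 · f

["-1", "0", "0", "0", "1", "0", "0", "0"]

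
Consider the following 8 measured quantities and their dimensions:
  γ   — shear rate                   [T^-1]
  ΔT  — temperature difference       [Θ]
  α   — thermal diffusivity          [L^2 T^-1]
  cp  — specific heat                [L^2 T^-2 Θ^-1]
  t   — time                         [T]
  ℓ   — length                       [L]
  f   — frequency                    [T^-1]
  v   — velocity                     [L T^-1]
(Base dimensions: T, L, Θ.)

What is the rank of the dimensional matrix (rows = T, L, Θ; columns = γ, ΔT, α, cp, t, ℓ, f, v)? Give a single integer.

Write exponents as rows T,L,Θ / cols γ,ΔT,α,cp,t,ℓ,f,v:
  T: [-1  0 -1 -2  1  0 -1 -1]
  L: [ 0  0  2  2  0  1  0  1]
  Θ: [ 0  1  0 -1  0  0  0  0]
RREF → pivots at {γ,ΔT,α} ⇒ r = 3

3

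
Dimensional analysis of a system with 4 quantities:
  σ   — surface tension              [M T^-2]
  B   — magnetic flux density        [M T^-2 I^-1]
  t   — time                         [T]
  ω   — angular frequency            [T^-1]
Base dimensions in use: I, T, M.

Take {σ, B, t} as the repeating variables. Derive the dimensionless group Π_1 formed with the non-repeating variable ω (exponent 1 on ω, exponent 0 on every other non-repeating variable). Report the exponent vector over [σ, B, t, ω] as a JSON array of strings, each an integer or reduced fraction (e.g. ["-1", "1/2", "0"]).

["0", "0", "1", "1"]

Exponent matrix [I,T,M] × [σ,B,t,ω]:
  I: [ 0 -1  0  0]
  T: [-2 -2  1 -1]
  M: [ 1  1  0  0]
Row reduction gives pivot columns σ,B,t; rank = 3
Repeat: σ,B,t; free: ω
RREF:
  r0: [   1    0    0    0]
  r1: [   0    1    0    0]
  r2: [   0    0    1   -1]
Fix exponent of ω at 1; solve each RREF row for its pivot's exponent:
  r0: exp(σ) + (0)·1 = 0 ⇒ exp(σ) = 0
  r1: exp(B) + (0)·1 = 0 ⇒ exp(B) = 0
  r2: exp(t) + (-1)·1 = 0 ⇒ exp(t) = 1
Π_1 = t · ω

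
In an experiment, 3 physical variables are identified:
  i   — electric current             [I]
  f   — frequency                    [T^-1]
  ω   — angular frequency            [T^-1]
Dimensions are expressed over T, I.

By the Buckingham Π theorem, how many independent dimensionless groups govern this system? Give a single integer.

Exponent matrix [T,I] × [i,f,ω]:
  T: [ 0 -1 -1]
  I: [ 1  0  0]
Row reduction gives pivot columns i,f; rank = 2
n=3, r=2 ⇒ 1 dimensionless group

1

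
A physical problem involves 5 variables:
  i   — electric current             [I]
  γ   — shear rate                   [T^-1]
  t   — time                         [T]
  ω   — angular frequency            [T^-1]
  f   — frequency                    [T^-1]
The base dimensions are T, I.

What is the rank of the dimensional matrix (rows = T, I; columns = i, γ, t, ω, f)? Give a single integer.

2

Dimensional matrix (T×I by i×γ×t×ω×f):
  T: [ 0 -1  1 -1 -1]
  I: [ 1  0  0  0  0]
Echelon form has 2 nonzero rows (pivots: i,γ)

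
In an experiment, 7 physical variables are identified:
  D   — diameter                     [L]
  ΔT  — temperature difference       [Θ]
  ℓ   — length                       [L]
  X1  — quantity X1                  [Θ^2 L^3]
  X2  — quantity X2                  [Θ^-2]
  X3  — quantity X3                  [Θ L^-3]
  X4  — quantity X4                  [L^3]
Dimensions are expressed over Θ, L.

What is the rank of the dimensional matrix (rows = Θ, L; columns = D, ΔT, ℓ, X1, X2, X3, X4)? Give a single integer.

2

Dimensional matrix (Θ×L by D×ΔT×ℓ×X1×X2×X3×X4):
  Θ: [ 0  1  0  2 -2  1  0]
  L: [ 1  0  1  3  0 -3  3]
Echelon form has 2 nonzero rows (pivots: D,ΔT)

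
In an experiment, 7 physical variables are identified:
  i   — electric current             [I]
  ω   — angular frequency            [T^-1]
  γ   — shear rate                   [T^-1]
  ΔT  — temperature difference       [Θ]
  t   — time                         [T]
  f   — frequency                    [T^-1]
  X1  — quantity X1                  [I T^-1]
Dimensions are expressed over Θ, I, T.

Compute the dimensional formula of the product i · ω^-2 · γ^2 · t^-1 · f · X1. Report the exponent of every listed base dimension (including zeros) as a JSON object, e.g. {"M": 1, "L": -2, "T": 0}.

{"Θ": 0, "I": 2, "T": -3}

Exponent matrix [Θ,I,T] × [i,ω,γ,ΔT,t,f,X1]:
  Θ: [ 0  0  0  1  0  0  0]
  I: [ 1  0  0  0  0  0  1]
  T: [ 0 -1 -1  0  1 -1 -1]
  [Θ]: (1)·0+(-2)·0+(2)·0+(-1)·0+(1)·0+(1)·0 = 0
  [I]: (1)·1+(-2)·0+(2)·0+(-1)·0+(1)·0+(1)·1 = 2
  [T]: (1)·0+(-2)·-1+(2)·-1+(-1)·1+(1)·-1+(1)·-1 = -3
⇒ I^2 T^-3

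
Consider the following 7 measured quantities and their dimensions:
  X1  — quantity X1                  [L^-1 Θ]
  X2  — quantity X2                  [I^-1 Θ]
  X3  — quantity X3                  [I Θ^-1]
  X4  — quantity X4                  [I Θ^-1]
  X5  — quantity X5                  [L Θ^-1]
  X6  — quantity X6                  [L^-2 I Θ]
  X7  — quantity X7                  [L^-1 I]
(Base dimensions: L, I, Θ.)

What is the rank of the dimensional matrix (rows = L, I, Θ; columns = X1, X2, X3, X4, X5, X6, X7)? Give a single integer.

Write exponents as rows L,I,Θ / cols X1,X2,X3,X4,X5,X6,X7:
  L: [-1  0  0  0  1 -2 -1]
  I: [ 0 -1  1  1  0  1  1]
  Θ: [ 1  1 -1 -1 -1  1  0]
RREF → pivots at {X1,X2} ⇒ r = 2

2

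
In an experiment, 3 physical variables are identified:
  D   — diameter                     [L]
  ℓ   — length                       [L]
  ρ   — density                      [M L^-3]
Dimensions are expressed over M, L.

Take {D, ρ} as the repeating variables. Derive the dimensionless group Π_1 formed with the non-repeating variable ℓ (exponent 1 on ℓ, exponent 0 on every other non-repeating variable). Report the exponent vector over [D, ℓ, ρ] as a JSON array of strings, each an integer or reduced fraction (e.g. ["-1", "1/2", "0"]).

Exponent matrix [M,L] × [D,ℓ,ρ]:
  M: [ 0  0  1]
  L: [ 1  1 -3]
Echelon form has 2 nonzero rows (pivots: D,ρ)
Pivot set = {D,ρ}, free = {ℓ}
RREF:
  r0: [   1    1    0]
  r1: [   0    0    1]
Fix exponent of ℓ at 1; solve each RREF row for its pivot's exponent:
  r0: exp(D) + (1)·1 = 0 ⇒ exp(D) = -1
  r1: exp(ρ) + (0)·1 = 0 ⇒ exp(ρ) = 0
Π_1 = D^-1 · ℓ

["-1", "1", "0"]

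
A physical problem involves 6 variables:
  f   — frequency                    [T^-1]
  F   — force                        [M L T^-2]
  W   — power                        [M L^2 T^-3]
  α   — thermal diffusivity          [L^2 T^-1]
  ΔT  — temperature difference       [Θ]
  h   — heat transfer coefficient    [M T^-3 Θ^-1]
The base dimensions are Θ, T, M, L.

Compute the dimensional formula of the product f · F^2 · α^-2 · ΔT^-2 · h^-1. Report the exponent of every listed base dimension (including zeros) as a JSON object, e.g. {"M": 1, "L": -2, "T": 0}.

Write exponents as rows Θ,T,M,L / cols f,F,W,α,ΔT,h:
  Θ: [ 0  0  0  0  1 -1]
  T: [-1 -2 -3 -1  0 -3]
  M: [ 0  1  1  0  0  1]
  L: [ 0  1  2  2  0  0]
  [Θ]: (1)·0+(2)·0+(-2)·0+(-2)·1+(-1)·-1 = -1
  [T]: (1)·-1+(2)·-2+(-2)·-1+(-2)·0+(-1)·-3 = 0
  [M]: (1)·0+(2)·1+(-2)·0+(-2)·0+(-1)·1 = 1
  [L]: (1)·0+(2)·1+(-2)·2+(-2)·0+(-1)·0 = -2
⇒ Θ^-1 M L^-2

{"Θ": -1, "T": 0, "M": 1, "L": -2}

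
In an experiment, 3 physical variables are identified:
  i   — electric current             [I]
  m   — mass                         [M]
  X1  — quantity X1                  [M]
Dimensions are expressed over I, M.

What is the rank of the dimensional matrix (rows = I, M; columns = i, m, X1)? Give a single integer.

Dimensional matrix (I×M by i×m×X1):
  I: [ 1  0  0]
  M: [ 0  1  1]
Row reduction gives pivot columns i,m; rank = 2

2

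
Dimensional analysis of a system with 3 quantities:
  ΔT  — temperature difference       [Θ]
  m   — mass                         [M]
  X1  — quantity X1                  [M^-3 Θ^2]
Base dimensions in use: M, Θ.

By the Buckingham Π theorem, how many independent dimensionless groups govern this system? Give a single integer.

1

Exponent matrix [M,Θ] × [ΔT,m,X1]:
  M: [ 0  1 -3]
  Θ: [ 1  0  2]
Row reduction gives pivot columns ΔT,m; rank = 2
Π count = n − r = 3 − 2 = 1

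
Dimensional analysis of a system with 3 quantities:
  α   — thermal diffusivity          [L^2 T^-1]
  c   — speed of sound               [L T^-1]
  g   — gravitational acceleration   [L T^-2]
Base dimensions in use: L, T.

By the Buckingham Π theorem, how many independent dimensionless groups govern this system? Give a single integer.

1

Exponent matrix [L,T] × [α,c,g]:
  L: [ 2  1  1]
  T: [-1 -1 -2]
RREF → pivots at {α,c} ⇒ r = 2
Π count = n − r = 3 − 2 = 1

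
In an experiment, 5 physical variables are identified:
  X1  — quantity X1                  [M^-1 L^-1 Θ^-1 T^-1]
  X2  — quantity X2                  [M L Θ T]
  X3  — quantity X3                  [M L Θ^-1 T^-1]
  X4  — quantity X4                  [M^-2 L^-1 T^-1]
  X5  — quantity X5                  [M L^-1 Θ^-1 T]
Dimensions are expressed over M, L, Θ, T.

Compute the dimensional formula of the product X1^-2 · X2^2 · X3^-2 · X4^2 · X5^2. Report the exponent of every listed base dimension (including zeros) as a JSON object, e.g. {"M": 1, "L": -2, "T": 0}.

{"M": 0, "L": -2, "Θ": 4, "T": 6}

Dimensional matrix (M×L×Θ×T by X1×X2×X3×X4×X5):
  M: [-1  1  1 -2  1]
  L: [-1  1  1 -1 -1]
  Θ: [-1  1 -1  0 -1]
  T: [-1  1 -1 -1  1]
  [M]: (-2)·-1+(2)·1+(-2)·1+(2)·-2+(2)·1 = 0
  [L]: (-2)·-1+(2)·1+(-2)·1+(2)·-1+(2)·-1 = -2
  [Θ]: (-2)·-1+(2)·1+(-2)·-1+(2)·0+(2)·-1 = 4
  [T]: (-2)·-1+(2)·1+(-2)·-1+(2)·-1+(2)·1 = 6
⇒ L^-2 Θ^4 T^6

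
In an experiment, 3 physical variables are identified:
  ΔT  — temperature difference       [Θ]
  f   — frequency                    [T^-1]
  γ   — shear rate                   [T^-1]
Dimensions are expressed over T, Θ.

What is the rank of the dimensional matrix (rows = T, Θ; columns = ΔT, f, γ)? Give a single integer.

Write exponents as rows T,Θ / cols ΔT,f,γ:
  T: [ 0 -1 -1]
  Θ: [ 1  0  0]
Row reduction gives pivot columns ΔT,f; rank = 2

2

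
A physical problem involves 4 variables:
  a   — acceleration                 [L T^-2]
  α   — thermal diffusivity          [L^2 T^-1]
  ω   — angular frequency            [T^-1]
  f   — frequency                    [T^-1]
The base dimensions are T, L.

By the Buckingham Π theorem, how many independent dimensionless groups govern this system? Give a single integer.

2

Dimensional matrix (T×L by a×α×ω×f):
  T: [-2 -1 -1 -1]
  L: [ 1  2  0  0]
Row reduction gives pivot columns a,α; rank = 2
4 vars − rank 2 = 2 Π groups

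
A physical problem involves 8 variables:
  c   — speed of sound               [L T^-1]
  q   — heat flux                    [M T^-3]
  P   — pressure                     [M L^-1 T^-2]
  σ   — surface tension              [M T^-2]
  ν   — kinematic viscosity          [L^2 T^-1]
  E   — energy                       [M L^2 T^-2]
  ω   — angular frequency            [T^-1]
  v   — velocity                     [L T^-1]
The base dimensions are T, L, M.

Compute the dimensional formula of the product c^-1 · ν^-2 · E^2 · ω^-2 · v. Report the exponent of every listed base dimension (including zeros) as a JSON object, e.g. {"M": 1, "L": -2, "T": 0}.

{"T": 0, "L": 0, "M": 2}

Exponent matrix [T,L,M] × [c,q,P,σ,ν,E,ω,v]:
  T: [-1 -3 -2 -2 -1 -2 -1 -1]
  L: [ 1  0 -1  0  2  2  0  1]
  M: [ 0  1  1  1  0  1  0  0]
  [T]: (-1)·-1+(-2)·-1+(2)·-2+(-2)·-1+(1)·-1 = 0
  [L]: (-1)·1+(-2)·2+(2)·2+(-2)·0+(1)·1 = 0
  [M]: (-1)·0+(-2)·0+(2)·1+(-2)·0+(1)·0 = 2
⇒ M^2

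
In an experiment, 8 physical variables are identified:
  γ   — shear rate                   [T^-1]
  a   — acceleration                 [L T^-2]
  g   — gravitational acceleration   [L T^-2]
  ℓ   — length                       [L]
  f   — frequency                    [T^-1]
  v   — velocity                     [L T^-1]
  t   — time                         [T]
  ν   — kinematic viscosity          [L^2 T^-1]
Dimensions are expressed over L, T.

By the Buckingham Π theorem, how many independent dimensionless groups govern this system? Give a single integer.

6

Dimensional matrix (L×T by γ×a×g×ℓ×f×v×t×ν):
  L: [ 0  1  1  1  0  1  0  2]
  T: [-1 -2 -2  0 -1 -1  1 -1]
RREF → pivots at {γ,a} ⇒ r = 2
Π count = n − r = 8 − 2 = 6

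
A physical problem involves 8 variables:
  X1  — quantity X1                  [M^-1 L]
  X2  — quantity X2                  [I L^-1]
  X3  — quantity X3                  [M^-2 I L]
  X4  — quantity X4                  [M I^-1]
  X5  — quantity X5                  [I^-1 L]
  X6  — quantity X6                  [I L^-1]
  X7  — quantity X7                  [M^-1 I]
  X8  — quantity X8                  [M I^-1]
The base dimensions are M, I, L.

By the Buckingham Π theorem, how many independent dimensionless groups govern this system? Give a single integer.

Write exponents as rows M,I,L / cols X1,X2,X3,X4,X5,X6,X7,X8:
  M: [-1  0 -2  1  0  0 -1  1]
  I: [ 0  1  1 -1 -1  1  1 -1]
  L: [ 1 -1  1  0  1 -1  0  0]
Echelon form has 2 nonzero rows (pivots: X1,X2)
8 vars − rank 2 = 6 Π groups

6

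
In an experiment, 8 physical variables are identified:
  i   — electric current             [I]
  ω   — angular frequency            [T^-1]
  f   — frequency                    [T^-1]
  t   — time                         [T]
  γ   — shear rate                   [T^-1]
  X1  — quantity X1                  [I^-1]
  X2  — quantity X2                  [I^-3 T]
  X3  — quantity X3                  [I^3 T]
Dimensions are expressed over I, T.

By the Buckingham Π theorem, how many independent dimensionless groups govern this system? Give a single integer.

Write exponents as rows I,T / cols i,ω,f,t,γ,X1,X2,X3:
  I: [ 1  0  0  0  0 -1 -3  3]
  T: [ 0 -1 -1  1 -1  0  1  1]
Echelon form has 2 nonzero rows (pivots: i,ω)
8 vars − rank 2 = 6 Π groups

6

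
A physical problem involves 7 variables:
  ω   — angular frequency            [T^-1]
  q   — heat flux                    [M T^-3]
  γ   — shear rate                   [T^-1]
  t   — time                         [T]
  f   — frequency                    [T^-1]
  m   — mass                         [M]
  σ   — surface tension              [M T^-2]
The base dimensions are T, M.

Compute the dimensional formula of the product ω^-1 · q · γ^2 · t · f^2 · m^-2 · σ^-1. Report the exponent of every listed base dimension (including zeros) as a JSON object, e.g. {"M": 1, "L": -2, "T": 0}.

Exponent matrix [T,M] × [ω,q,γ,t,f,m,σ]:
  T: [-1 -3 -1  1 -1  0 -2]
  M: [ 0  1  0  0  0  1  1]
  [T]: (-1)·-1+(1)·-3+(2)·-1+(1)·1+(2)·-1+(-2)·0+(-1)·-2 = -3
  [M]: (-1)·0+(1)·1+(2)·0+(1)·0+(2)·0+(-2)·1+(-1)·1 = -2
⇒ T^-3 M^-2

{"T": -3, "M": -2}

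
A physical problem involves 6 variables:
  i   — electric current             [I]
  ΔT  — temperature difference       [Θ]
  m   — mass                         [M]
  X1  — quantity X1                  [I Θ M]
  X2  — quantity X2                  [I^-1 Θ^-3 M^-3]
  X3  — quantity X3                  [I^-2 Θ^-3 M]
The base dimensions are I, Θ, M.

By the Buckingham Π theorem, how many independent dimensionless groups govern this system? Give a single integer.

3

Write exponents as rows I,Θ,M / cols i,ΔT,m,X1,X2,X3:
  I: [ 1  0  0  1 -1 -2]
  Θ: [ 0  1  0  1 -3 -3]
  M: [ 0  0  1  1 -3  1]
RREF → pivots at {i,ΔT,m} ⇒ r = 3
6 vars − rank 3 = 3 Π groups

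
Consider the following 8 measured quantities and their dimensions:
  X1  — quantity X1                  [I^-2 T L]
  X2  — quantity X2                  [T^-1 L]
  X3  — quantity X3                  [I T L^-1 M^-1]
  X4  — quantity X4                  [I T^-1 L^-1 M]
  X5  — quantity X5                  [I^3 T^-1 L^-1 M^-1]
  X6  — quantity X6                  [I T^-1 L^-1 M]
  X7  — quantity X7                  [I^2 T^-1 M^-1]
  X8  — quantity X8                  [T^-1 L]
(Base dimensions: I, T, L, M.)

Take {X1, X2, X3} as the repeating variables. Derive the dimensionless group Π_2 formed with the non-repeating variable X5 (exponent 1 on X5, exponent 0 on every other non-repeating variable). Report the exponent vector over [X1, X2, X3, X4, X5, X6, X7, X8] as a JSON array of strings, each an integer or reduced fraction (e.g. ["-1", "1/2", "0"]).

Write exponents as rows I,T,L,M / cols X1,X2,X3,X4,X5,X6,X7,X8:
  I: [-2  0  1  1  3  1  2  0]
  T: [ 1 -1  1 -1 -1 -1 -1 -1]
  L: [ 1  1 -1 -1 -1 -1  0  1]
  M: [ 0  0 -1  1 -1  1 -1  0]
Echelon form has 3 nonzero rows (pivots: X1,X2,X3)
Repeat: X1,X2,X3; free: X4,X5,X6,X7,X8
RREF:
  r0: [   1    0    0   -1   -1   -1 -1/2    0]
  r1: [   0    1    0   -1    1   -1  3/2    1]
  r2: [   0    0    1   -1    1   -1    1    0]
  r3: [   0    0    0    0    0    0    0    0]
Fix exponent of X5 at 1, X4 at 0, X6 at 0, X7 at 0, X8 at 0; solve each RREF row for its pivot's exponent:
  r0: exp(X1) + (-1)·1 = 0 ⇒ exp(X1) = 1
  r1: exp(X2) + (1)·1 = 0 ⇒ exp(X2) = -1
  r2: exp(X3) + (1)·1 = 0 ⇒ exp(X3) = -1
Π_2 = X1 · X2^-1 · X3^-1 · X5

["1", "-1", "-1", "0", "1", "0", "0", "0"]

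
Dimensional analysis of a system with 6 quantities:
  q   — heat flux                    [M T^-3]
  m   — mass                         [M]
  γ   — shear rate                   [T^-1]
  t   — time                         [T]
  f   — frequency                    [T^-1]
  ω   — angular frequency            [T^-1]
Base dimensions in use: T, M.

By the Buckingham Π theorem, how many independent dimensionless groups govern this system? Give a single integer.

4

Exponent matrix [T,M] × [q,m,γ,t,f,ω]:
  T: [-3  0 -1  1 -1 -1]
  M: [ 1  1  0  0  0  0]
RREF → pivots at {q,m} ⇒ r = 2
Π count = n − r = 6 − 2 = 4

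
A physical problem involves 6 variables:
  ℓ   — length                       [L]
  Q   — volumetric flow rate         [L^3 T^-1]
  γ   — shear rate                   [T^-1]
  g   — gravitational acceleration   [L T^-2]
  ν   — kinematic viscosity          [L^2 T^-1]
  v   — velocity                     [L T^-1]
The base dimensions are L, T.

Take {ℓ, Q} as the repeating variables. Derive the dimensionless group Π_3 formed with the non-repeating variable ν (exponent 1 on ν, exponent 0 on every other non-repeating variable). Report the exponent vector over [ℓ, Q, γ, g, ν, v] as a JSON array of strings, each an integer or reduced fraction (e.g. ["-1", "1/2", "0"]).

Exponent matrix [L,T] × [ℓ,Q,γ,g,ν,v]:
  L: [ 1  3  0  1  2  1]
  T: [ 0 -1 -1 -2 -1 -1]
RREF → pivots at {ℓ,Q} ⇒ r = 2
Pivot set = {ℓ,Q}, free = {γ,g,ν,v}
RREF:
  r0: [   1    0   -3   -5   -1   -2]
  r1: [   0    1    1    2    1    1]
Fix exponent of ν at 1, γ at 0, g at 0, v at 0; solve each RREF row for its pivot's exponent:
  r0: exp(ℓ) + (-1)·1 = 0 ⇒ exp(ℓ) = 1
  r1: exp(Q) + (1)·1 = 0 ⇒ exp(Q) = -1
Π_3 = ℓ · Q^-1 · ν

["1", "-1", "0", "0", "1", "0"]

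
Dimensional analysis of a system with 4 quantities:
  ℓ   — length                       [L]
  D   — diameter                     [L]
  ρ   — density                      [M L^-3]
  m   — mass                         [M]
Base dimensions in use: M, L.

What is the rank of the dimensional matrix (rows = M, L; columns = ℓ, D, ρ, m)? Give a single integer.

Exponent matrix [M,L] × [ℓ,D,ρ,m]:
  M: [ 0  0  1  1]
  L: [ 1  1 -3  0]
RREF → pivots at {ℓ,ρ} ⇒ r = 2

2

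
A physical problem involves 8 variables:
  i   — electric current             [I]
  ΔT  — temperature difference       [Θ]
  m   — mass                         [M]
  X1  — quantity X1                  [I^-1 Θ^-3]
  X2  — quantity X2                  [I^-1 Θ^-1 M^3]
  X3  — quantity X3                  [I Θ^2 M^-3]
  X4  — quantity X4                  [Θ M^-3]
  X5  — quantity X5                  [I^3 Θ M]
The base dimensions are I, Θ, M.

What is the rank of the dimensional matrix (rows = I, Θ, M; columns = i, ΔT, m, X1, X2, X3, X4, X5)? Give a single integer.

Exponent matrix [I,Θ,M] × [i,ΔT,m,X1,X2,X3,X4,X5]:
  I: [ 1  0  0 -1 -1  1  0  3]
  Θ: [ 0  1  0 -3 -1  2  1  1]
  M: [ 0  0  1  0  3 -3 -3  1]
Echelon form has 3 nonzero rows (pivots: i,ΔT,m)

3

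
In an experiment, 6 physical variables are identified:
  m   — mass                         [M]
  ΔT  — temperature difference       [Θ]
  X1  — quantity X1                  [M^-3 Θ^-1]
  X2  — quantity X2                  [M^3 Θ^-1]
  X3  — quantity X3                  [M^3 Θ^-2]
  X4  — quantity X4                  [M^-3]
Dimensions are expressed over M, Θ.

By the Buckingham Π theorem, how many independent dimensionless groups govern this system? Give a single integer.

Write exponents as rows M,Θ / cols m,ΔT,X1,X2,X3,X4:
  M: [ 1  0 -3  3  3 -3]
  Θ: [ 0  1 -1 -1 -2  0]
Echelon form has 2 nonzero rows (pivots: m,ΔT)
Π count = n − r = 6 − 2 = 4

4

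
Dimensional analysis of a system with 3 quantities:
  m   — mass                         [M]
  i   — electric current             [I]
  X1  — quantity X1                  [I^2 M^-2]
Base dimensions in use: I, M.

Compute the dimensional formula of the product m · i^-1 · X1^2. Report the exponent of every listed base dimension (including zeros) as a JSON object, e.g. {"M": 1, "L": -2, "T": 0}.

{"I": 3, "M": -3}

Write exponents as rows I,M / cols m,i,X1:
  I: [ 0  1  2]
  M: [ 1  0 -2]
  [I]: (1)·0+(-1)·1+(2)·2 = 3
  [M]: (1)·1+(-1)·0+(2)·-2 = -3
⇒ I^3 M^-3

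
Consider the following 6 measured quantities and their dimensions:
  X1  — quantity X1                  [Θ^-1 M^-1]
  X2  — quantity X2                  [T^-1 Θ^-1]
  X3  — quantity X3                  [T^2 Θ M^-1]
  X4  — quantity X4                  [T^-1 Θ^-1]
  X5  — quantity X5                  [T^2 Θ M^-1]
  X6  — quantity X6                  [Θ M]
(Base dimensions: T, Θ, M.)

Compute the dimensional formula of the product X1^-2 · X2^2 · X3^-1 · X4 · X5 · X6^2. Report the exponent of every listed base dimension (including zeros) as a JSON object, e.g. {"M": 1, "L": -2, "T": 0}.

Write exponents as rows T,Θ,M / cols X1,X2,X3,X4,X5,X6:
  T: [ 0 -1  2 -1  2  0]
  Θ: [-1 -1  1 -1  1  1]
  M: [-1  0 -1  0 -1  1]
  [T]: (-2)·0+(2)·-1+(-1)·2+(1)·-1+(1)·2+(2)·0 = -3
  [Θ]: (-2)·-1+(2)·-1+(-1)·1+(1)·-1+(1)·1+(2)·1 = 1
  [M]: (-2)·-1+(2)·0+(-1)·-1+(1)·0+(1)·-1+(2)·1 = 4
⇒ T^-3 Θ M^4

{"T": -3, "Θ": 1, "M": 4}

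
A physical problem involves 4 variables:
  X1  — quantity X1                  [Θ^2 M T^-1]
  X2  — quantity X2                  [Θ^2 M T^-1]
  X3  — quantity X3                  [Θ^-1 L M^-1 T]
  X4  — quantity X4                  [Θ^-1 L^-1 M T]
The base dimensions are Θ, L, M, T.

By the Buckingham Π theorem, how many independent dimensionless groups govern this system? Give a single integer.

Dimensional matrix (Θ×L×M×T by X1×X2×X3×X4):
  Θ: [ 2  2 -1 -1]
  L: [ 0  0  1 -1]
  M: [ 1  1 -1  1]
  T: [-1 -1  1  1]
Row reduction gives pivot columns X1,X3,X4; rank = 3
Π count = n − r = 4 − 3 = 1

1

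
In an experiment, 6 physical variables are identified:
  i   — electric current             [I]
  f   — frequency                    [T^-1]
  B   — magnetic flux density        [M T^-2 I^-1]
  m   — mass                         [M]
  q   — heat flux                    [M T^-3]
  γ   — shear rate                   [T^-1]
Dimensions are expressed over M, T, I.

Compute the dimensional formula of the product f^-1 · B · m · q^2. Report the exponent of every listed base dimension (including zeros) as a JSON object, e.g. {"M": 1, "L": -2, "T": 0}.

{"M": 4, "T": -7, "I": -1}

Exponent matrix [M,T,I] × [i,f,B,m,q,γ]:
  M: [ 0  0  1  1  1  0]
  T: [ 0 -1 -2  0 -3 -1]
  I: [ 1  0 -1  0  0  0]
  [M]: (-1)·0+(1)·1+(1)·1+(2)·1 = 4
  [T]: (-1)·-1+(1)·-2+(1)·0+(2)·-3 = -7
  [I]: (-1)·0+(1)·-1+(1)·0+(2)·0 = -1
⇒ M^4 T^-7 I^-1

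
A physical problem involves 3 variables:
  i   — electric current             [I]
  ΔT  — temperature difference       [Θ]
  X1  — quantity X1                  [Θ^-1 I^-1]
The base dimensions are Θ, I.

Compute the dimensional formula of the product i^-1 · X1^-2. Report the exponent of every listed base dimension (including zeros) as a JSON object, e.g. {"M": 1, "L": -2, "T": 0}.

Exponent matrix [Θ,I] × [i,ΔT,X1]:
  Θ: [ 0  1 -1]
  I: [ 1  0 -1]
  [Θ]: (-1)·0+(-2)·-1 = 2
  [I]: (-1)·1+(-2)·-1 = 1
⇒ Θ^2 I

{"Θ": 2, "I": 1}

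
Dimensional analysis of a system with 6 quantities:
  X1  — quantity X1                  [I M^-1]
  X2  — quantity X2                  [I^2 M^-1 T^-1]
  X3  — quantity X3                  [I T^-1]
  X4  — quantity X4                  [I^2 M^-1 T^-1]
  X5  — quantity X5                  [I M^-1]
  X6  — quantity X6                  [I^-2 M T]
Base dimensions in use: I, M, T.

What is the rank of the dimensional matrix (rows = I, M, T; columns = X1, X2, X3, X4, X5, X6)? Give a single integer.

2

Dimensional matrix (I×M×T by X1×X2×X3×X4×X5×X6):
  I: [ 1  2  1  2  1 -2]
  M: [-1 -1  0 -1 -1  1]
  T: [ 0 -1 -1 -1  0  1]
Row reduction gives pivot columns X1,X2; rank = 2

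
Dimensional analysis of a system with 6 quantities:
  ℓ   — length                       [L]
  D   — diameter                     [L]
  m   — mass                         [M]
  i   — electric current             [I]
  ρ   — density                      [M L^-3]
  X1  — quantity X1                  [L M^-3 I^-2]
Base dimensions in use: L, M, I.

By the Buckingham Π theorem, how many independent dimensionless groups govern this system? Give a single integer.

Exponent matrix [L,M,I] × [ℓ,D,m,i,ρ,X1]:
  L: [ 1  1  0  0 -3  1]
  M: [ 0  0  1  0  1 -3]
  I: [ 0  0  0  1  0 -2]
RREF → pivots at {ℓ,m,i} ⇒ r = 3
Π count = n − r = 6 − 3 = 3

3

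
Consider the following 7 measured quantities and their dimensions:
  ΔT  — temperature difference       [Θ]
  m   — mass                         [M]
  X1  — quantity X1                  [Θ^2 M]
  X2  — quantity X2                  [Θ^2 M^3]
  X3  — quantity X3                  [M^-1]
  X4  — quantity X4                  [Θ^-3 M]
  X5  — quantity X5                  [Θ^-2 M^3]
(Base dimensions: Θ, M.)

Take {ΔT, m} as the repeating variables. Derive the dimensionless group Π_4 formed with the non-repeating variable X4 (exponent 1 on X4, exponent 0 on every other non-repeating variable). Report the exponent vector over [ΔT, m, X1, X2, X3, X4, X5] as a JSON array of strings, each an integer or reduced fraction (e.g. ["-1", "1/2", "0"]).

["3", "-1", "0", "0", "0", "1", "0"]

Dimensional matrix (Θ×M by ΔT×m×X1×X2×X3×X4×X5):
  Θ: [ 1  0  2  2  0 -3 -2]
  M: [ 0  1  1  3 -1  1  3]
Row reduction gives pivot columns ΔT,m; rank = 2
Pivot set = {ΔT,m}, free = {X1,X2,X3,X4,X5}
RREF:
  r0: [   1    0    2    2    0   -3   -2]
  r1: [   0    1    1    3   -1    1    3]
Fix exponent of X4 at 1, X1 at 0, X2 at 0, X3 at 0, X5 at 0; solve each RREF row for its pivot's exponent:
  r0: exp(ΔT) + (-3)·1 = 0 ⇒ exp(ΔT) = 3
  r1: exp(m) + (1)·1 = 0 ⇒ exp(m) = -1
Π_4 = ΔT^3 · m^-1 · X4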